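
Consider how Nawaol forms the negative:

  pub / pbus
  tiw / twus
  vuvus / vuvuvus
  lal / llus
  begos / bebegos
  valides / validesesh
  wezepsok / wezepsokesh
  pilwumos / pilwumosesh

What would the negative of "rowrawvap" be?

begos and valides both end in -s yet inflect differently (bebegos, validesesh), so the final letter is not what conditions the rule; the number of vowels is.
"rowrawvap" has 3 vowels. The stems with 3 vowels (wezepsok → wezepsokesh, valides → validesesh, pilwumos → pilwumosesh) add -esh.
So rowrawvap → rowrawvapesh.

rowrawvapesh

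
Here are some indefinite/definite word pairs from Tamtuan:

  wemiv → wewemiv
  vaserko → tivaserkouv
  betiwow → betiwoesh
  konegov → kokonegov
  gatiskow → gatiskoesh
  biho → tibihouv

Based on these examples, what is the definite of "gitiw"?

konegov and betiwow both have last vowel 'o' yet inflect differently (kokonegov, betiwoesh), so the last vowel is not what conditions the rule; the final letter is.
"gitiw" ends in -w. The stems ending in -w (betiwow → betiwoesh, gatiskow → gatiskoesh) drop the final letter and add -esh.
So gitiw → gitiesh.

gitiesh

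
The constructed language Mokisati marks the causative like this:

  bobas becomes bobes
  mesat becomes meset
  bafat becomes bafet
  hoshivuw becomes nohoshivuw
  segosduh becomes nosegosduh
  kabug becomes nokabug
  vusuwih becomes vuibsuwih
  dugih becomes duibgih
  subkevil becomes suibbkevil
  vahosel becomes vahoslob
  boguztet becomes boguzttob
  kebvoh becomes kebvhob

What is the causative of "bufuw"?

nobufuw

segosduh and vusuwih both end in -h yet inflect differently (nosegosduh, vuibsuwih), so the final letter is not what conditions the rule; the last vowel is.
"bufuw" has last vowel 'u'. The stems whose last vowel is 'u' (hoshivuw → nohoshivuw, segosduh → nosegosduh, kabug → nokabug) add the prefix no-.
The other patterns: stems whose last vowel is 'a' change the last vowel to 'e'; stems whose last vowel is 'i' insert -ib- after the first vowel; stems whose last vowel is 'e' or 'o' delete the last vowel and add -ob.
So bufuw → nobufuw.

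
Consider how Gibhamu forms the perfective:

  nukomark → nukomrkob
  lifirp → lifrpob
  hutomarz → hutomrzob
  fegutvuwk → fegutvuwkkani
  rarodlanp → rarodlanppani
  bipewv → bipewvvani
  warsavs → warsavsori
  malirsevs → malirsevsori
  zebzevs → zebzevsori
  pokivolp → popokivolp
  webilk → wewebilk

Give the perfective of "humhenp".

humhenppani

"humhenp" has second-to-last letter 'n'. The one such stem in the data (rarodlanp → rarodlanppani) doubles the final consonant and adds -ani (as do fegutvuwk, bipewv), so the same rule applies.
So humhenp → humhenppani.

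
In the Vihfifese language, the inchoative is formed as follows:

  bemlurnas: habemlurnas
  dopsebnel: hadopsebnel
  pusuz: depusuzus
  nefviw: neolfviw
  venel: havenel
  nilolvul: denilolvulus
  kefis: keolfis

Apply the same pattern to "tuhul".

nilolvul and dopsebnel both end in -l yet inflect differently (denilolvulus, hadopsebnel), so the final letter is not what conditions the rule; the last vowel is.
"tuhul" has last vowel 'u'. The stems whose last vowel is 'u' (nilolvul → denilolvulus, pusuz → depusuzus) add de- … -us around the stem.
The other patterns: stems whose last vowel is 'i' insert -ol- after the first vowel; stems whose last vowel is 'a' or 'e' add the prefix ha-.
So tuhul → detuhulus.

detuhulus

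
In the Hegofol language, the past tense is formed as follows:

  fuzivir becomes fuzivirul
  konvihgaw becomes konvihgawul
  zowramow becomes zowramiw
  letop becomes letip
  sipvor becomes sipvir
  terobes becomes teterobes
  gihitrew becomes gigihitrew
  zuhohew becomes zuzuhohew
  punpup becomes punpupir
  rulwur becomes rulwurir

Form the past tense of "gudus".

"gudus" has last vowel 'u'. The stems whose last vowel is 'u' (punpup → punpupir, rulwur → rulwurir) add -ir.
The other patterns: stems whose last vowel is 'a' or 'i' add -ul; stems whose last vowel is 'o' change the last vowel to 'i'; stems whose last vowel is 'e' repeat the first consonant+vowel as a prefix.
So gudus → gudusir.

gudusir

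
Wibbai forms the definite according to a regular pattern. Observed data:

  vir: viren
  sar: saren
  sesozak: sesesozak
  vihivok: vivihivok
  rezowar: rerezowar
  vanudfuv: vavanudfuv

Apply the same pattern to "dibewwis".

didibewwis

rezowar and sar both end in -r yet inflect differently (rerezowar, saren), so the final letter is not what conditions the rule; the number of vowels is.
"dibewwis" has 3 vowels. The stems with 3 vowels (sesozak → sesesozak, rezowar → rerezowar, vanudfuv → vavanudfuv) repeat the first consonant+vowel as a prefix.
So dibewwis → didibewwis.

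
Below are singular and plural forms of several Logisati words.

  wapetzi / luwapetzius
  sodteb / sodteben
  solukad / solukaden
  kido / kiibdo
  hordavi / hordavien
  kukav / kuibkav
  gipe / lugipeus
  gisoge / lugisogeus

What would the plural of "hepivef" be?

"hepivef" begins with h-. The one such stem in the data (hordavi → hordavien) adds -en, so the same rule applies.
So hepivef → hepivefen.

hepivefen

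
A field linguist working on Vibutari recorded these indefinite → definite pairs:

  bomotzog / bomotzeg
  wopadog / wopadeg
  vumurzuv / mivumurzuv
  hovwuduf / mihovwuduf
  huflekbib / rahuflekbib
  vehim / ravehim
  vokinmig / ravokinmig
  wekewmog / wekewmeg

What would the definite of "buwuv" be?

"buwuv" has last vowel 'u'. The stems whose last vowel is 'u' (hovwuduf → mihovwuduf, vumurzuv → mivumurzuv) add the prefix mi-.
The other patterns: stems whose last vowel is 'o' change the last vowel to 'e'; stems whose last vowel is 'i' add the prefix ra-.
So buwuv → mibuwuv.

mibuwuv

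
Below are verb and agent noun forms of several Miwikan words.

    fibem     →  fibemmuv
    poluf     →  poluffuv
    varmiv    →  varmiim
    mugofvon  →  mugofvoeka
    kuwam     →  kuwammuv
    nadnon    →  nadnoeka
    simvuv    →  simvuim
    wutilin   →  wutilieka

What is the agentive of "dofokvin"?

dofokvieka

varmiv and wutilin both have last vowel 'i' yet inflect differently (varmiim, wutilieka), so the last vowel is not what conditions the rule; the final letter is.
"dofokvin" ends in -n. The stems ending in -n (mugofvon → mugofvoeka, wutilin → wutilieka, nadnon → nadnoeka) drop the final letter and add -eka.
So dofokvin → dofokvieka.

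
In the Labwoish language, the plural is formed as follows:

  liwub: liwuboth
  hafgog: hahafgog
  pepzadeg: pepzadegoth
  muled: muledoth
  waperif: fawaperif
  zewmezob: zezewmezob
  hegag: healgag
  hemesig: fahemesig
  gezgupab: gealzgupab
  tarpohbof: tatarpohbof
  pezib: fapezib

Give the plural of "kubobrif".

pepzadeg and hegag both end in -g yet inflect differently (pepzadegoth, healgag), so the final letter is not what conditions the rule; the last vowel is.
"kubobrif" has last vowel 'i'. The stems whose last vowel is 'i' (pezib → fapezib, waperif → fawaperif, hemesig → fahemesig) add the prefix fa-.
So kubobrif → fakubobrif.

fakubobrif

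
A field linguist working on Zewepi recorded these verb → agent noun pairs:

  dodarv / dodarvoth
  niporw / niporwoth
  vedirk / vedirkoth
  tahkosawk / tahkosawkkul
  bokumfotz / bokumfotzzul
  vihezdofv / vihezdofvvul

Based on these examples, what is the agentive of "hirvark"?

vedirk and tahkosawk both end in -k yet inflect differently (vedirkoth, tahkosawkkul), so the final letter is not what conditions the rule; the second-to-last letter is.
"hirvark" has second-to-last letter 'r'. The stems whose second-to-last letter is 'r' (dodarv → dodarvoth, niporw → niporwoth, vedirk → vedirkoth) add -oth.
So hirvark → hirvarkoth.

hirvarkoth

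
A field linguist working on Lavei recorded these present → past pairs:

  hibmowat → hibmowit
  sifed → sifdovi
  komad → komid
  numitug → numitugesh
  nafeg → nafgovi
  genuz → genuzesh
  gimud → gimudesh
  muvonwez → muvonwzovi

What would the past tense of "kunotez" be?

kunotzovi

"kunotez" has last vowel 'e'. The stems whose last vowel is 'e' (sifed → sifdovi, muvonwez → muvonwzovi, nafeg → nafgovi) delete the last vowel and add -ovi.
The other patterns: stems whose last vowel is 'u' add -esh; stems whose last vowel is 'a' change the last vowel to 'i'.
So kunotez → kunotzovi.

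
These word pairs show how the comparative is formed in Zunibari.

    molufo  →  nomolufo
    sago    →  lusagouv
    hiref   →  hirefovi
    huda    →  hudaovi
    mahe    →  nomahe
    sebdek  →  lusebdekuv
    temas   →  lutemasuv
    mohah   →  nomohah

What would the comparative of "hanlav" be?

hanlavovi

"hanlav" begins with h-. The stems beginning with h- (hiref → hirefovi, huda → hudaovi) add -ovi.
So hanlav → hanlavovi.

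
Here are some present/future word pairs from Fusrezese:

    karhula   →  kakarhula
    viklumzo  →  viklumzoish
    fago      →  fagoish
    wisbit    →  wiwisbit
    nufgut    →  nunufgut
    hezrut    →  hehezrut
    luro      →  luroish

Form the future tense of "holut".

"holut" ends in -t. The stems ending in -t (wisbit → wiwisbit, hezrut → hehezrut, nufgut → nunufgut) repeat the first consonant+vowel as a prefix.
The other pattern: stems ending in -o add -ish.
So holut → hoholut.

hoholut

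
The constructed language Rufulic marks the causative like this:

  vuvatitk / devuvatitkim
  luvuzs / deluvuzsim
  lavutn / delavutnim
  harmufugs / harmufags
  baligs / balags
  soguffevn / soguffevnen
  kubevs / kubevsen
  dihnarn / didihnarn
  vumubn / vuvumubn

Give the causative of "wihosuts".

dewihosutsim

luvuzs and harmufugs both end in -s yet inflect differently (deluvuzsim, harmufags), so the final letter is not what conditions the rule; the second-to-last letter is.
"wihosuts" has second-to-last letter 't'. The stems whose second-to-last letter is 't' (vuvatitk → devuvatitkim, lavutn → delavutnim) add de- … -im around the stem.
So wihosuts → dewihosutsim.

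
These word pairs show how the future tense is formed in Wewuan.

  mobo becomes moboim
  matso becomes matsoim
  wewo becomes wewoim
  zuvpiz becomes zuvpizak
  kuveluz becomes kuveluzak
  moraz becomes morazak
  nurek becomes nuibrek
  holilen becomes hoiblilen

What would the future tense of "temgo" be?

temgoim

mobo and moraz both begin with m- yet inflect differently (moboim, morazak), so the first letter is not what conditions the rule; the final letter is.
"temgo" ends in -o. The stems ending in -o (mobo → moboim, matso → matsoim, wewo → wewoim) add -im.
So temgo → temgoim.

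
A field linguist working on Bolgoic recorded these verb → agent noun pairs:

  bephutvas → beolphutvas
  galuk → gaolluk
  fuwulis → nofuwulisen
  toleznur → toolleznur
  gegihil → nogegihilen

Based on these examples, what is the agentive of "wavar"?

waolvar

fuwulis and bephutvas both end in -s yet inflect differently (nofuwulisen, beolphutvas), so the final letter is not what conditions the rule; the last vowel is.
"wavar" has last vowel 'a'. The one such stem in the data (bephutvas → beolphutvas) inserts -ol- after the first vowel (as do galuk, toleznur), so the same rule applies.
The other pattern: stems whose last vowel is 'i' add no- … -en around the stem.
So wavar → waolvar.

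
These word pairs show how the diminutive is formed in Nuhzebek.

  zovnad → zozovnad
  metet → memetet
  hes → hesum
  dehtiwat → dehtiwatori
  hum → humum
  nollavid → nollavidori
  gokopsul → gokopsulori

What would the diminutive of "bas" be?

basum

metet and dehtiwat both end in -t yet inflect differently (memetet, dehtiwatori), so the final letter is not what conditions the rule; the number of vowels is.
"bas" has 1 vowel. The stems with 1 vowel (hum → humum, hes → hesum) add -um.
The other patterns: stems with 2 vowels repeat the first consonant+vowel as a prefix; stems with 3 vowels add -ori.
So bas → basum.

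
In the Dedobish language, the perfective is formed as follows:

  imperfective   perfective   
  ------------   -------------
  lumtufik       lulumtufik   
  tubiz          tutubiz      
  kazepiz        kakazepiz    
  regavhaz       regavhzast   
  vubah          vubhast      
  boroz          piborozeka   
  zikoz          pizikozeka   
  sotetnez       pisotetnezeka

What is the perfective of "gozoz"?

pigozozeka

tubiz and regavhaz both end in -z yet inflect differently (tutubiz, regavhzast), so the final letter is not what conditions the rule; the last vowel is.
"gozoz" has last vowel 'o'. The stems whose last vowel is 'o' (boroz → piborozeka, zikoz → pizikozeka) add pi- … -eka around the stem.
So gozoz → pigozozeka.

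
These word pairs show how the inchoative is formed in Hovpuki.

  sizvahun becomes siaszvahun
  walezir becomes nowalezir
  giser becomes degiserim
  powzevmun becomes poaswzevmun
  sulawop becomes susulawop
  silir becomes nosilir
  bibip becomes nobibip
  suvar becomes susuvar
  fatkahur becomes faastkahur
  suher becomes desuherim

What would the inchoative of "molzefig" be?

giser and walezir both end in -r yet inflect differently (degiserim, nowalezir), so the final letter is not what conditions the rule; the last vowel is.
"molzefig" has last vowel 'i'. The stems whose last vowel is 'i' (walezir → nowalezir, silir → nosilir, bibip → nobibip) add the prefix no-.
So molzefig → nomolzefig.

nomolzefig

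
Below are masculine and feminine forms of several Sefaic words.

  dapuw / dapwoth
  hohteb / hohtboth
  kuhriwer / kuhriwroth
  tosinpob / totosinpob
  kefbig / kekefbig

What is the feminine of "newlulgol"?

nenewlulgol

"newlulgol" has last vowel 'o'. The one such stem in the data (tosinpob → totosinpob) repeats the first consonant+vowel as a prefix (as does kefbig), so the same rule applies.
The other pattern: stems whose last vowel is 'e' or 'u' delete the last vowel and add -oth.
So newlulgol → nenewlulgol.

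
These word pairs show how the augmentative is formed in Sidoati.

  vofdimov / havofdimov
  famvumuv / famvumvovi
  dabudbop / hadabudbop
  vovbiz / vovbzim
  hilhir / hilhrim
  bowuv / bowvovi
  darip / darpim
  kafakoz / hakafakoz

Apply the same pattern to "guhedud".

guheddovi

vovbiz and kafakoz both end in -z yet inflect differently (vovbzim, hakafakoz), so the final letter is not what conditions the rule; the last vowel is.
"guhedud" has last vowel 'u'. The stems whose last vowel is 'u' (famvumuv → famvumvovi, bowuv → bowvovi) delete the last vowel and add -ovi.
So guhedud → guheddovi.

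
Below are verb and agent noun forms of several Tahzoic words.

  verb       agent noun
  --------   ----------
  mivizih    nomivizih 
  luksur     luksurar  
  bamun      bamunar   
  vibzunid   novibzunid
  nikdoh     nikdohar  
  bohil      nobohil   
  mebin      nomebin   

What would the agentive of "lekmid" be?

nolekmid

"lekmid" has last vowel 'i'. The stems whose last vowel is 'i' (mebin → nomebin, bohil → nobohil, mivizih → nomivizih) add the prefix no-.
The other pattern: stems whose last vowel is 'o' or 'u' add -ar.
So lekmid → nolekmid.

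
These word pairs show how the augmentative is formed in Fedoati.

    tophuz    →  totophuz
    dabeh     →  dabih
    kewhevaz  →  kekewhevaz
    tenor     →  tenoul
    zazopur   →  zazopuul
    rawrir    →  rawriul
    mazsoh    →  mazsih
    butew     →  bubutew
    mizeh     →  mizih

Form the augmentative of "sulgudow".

"sulgudow" ends in -w. The one such stem in the data (butew → bubutew) repeats the first consonant+vowel as a prefix (as do tophuz, kewhevaz), so the same rule applies.
So sulgudow → susulgudow.

susulgudow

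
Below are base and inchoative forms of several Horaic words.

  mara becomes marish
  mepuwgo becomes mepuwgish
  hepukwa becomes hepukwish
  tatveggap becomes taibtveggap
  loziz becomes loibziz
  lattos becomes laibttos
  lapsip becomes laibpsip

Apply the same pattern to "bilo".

mara and tatveggap both have last vowel 'a' yet inflect differently (marish, taibtveggap), so the last vowel is not what conditions the rule; whether the stem ends in a vowel or a consonant is.
"bilo" ends in a vowel. The stems ending in a vowel (mara → marish, mepuwgo → mepuwgish, hepukwa → hepukwish) drop the final letter and add -ish.
So bilo → bilish.

bilish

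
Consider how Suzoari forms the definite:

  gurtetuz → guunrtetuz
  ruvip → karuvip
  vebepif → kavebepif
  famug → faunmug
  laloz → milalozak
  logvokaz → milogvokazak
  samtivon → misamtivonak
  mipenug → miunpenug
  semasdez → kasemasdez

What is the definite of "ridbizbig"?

gurtetuz and semasdez both end in -z yet inflect differently (guunrtetuz, kasemasdez), so the final letter is not what conditions the rule; the last vowel is.
"ridbizbig" has last vowel 'i'. The stems whose last vowel is 'i' (vebepif → kavebepif, ruvip → karuvip) add the prefix ka-.
So ridbizbig → karidbizbig.

karidbizbig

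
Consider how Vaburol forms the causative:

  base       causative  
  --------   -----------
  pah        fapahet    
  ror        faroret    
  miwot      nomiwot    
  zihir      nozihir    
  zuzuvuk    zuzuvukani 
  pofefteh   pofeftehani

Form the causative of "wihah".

ror and zihir both end in -r yet inflect differently (faroret, nozihir), so the final letter is not what conditions the rule; the number of vowels is.
"wihah" has 2 vowels. The stems with 2 vowels (miwot → nomiwot, zihir → nozihir) add the prefix no-.
The other patterns: stems with 1 vowel add fa- … -et around the stem; stems with 3 vowels add -ani.
So wihah → nowihah.

nowihah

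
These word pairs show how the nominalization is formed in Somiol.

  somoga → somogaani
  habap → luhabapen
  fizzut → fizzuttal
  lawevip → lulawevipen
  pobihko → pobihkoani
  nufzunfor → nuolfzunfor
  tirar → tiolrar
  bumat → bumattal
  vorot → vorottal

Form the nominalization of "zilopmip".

bumat and habap both have last vowel 'a' yet inflect differently (bumattal, luhabapen), so the last vowel is not what conditions the rule; the final letter is.
"zilopmip" ends in -p. The stems ending in -p (habap → luhabapen, lawevip → lulawevipen) add lu- … -en around the stem.
The other patterns: stems ending in -t double the final consonant and add -al; stems ending in -r insert -ol- after the first vowel; stems ending in -a or -o add -ani.
So zilopmip → luzilopmipen.

luzilopmipen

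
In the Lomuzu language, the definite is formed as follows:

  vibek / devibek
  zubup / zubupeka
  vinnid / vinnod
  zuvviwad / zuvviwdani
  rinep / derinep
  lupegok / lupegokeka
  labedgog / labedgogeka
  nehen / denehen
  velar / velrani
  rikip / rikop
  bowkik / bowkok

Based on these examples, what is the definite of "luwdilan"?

luwdilnani

zubup and rikip both end in -p yet inflect differently (zubupeka, rikop), so the final letter is not what conditions the rule; the last vowel is.
"luwdilan" has last vowel 'a'. The stems whose last vowel is 'a' (velar → velrani, zuvviwad → zuvviwdani) delete the last vowel and add -ani.
The other patterns: stems whose last vowel is 'o' or 'u' add -eka; stems whose last vowel is 'i' change the last vowel to 'o'; stems whose last vowel is 'e' add the prefix de-.
So luwdilan → luwdilnani.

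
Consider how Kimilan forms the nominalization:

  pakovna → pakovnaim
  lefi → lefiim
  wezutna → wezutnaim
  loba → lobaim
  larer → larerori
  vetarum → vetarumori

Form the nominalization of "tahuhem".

tahuhemori

lefi and larer both begin with l- yet inflect differently (lefiim, larerori), so the first letter is not what conditions the rule; whether the stem ends in a vowel or a consonant is.
"tahuhem" ends in a consonant. The stems ending in a consonant (larer → larerori, vetarum → vetarumori) add -ori.
The other pattern: stems ending in a vowel add -im.
So tahuhem → tahuhemori.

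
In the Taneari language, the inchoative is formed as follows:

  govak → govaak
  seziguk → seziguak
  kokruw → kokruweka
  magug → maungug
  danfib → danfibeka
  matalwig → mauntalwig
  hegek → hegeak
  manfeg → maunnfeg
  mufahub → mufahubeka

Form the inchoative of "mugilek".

mugileak

hegek and manfeg both have last vowel 'e' yet inflect differently (hegeak, maunnfeg), so the last vowel is not what conditions the rule; the final letter is.
"mugilek" ends in -k. The stems ending in -k (hegek → hegeak, govak → govaak, seziguk → seziguak) drop the final letter and add -ak.
So mugilek → mugileak.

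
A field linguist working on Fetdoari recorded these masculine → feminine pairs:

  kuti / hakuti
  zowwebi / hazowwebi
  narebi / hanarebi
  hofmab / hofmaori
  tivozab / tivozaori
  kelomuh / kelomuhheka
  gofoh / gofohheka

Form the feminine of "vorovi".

havorovi

"vorovi" ends in -i. The stems ending in -i (kuti → hakuti, zowwebi → hazowwebi, narebi → hanarebi) add the prefix ha-.
So vorovi → havorovi.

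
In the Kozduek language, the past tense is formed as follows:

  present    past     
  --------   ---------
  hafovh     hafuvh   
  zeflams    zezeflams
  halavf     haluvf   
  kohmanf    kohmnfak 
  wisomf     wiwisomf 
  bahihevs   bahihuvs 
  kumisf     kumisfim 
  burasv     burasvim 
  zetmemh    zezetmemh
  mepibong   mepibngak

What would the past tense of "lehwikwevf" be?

lehwikwuvf

kohmanf and kumisf both end in -f yet inflect differently (kohmnfak, kumisfim), so the final letter is not what conditions the rule; the second-to-last letter is.
"lehwikwevf" has second-to-last letter 'v'. The stems whose second-to-last letter is 'v' (bahihevs → bahihuvs, halavf → haluvf, hafovh → hafuvh) change the last vowel to 'u'.
The other patterns: stems whose second-to-last letter is 'n' delete the last vowel and add -ak; stems whose second-to-last letter is 's' add -im; stems whose second-to-last letter is 'm' repeat the first consonant+vowel as a prefix.
So lehwikwevf → lehwikwuvf.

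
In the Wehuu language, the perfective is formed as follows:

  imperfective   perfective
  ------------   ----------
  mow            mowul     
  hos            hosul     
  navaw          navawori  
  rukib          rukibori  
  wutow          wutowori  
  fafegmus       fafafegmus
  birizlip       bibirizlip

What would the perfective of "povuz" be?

"povuz" has 2 vowels. The stems with 2 vowels (navaw → navawori, rukib → rukibori, wutow → wutowori) add -ori.
So povuz → povuzori.

povuzori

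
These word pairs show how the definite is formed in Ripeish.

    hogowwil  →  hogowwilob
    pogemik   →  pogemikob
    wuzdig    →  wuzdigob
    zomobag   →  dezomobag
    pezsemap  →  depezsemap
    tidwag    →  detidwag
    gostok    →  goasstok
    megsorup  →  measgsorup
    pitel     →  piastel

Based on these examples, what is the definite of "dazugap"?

"dazugap" has last vowel 'a'. The stems whose last vowel is 'a' (zomobag → dezomobag, pezsemap → depezsemap, tidwag → detidwag) add the prefix de-.
The other patterns: stems whose last vowel is 'i' add -ob; stems whose last vowel is 'e', 'o' or 'u' insert -as- after the first vowel.
So dazugap → dedazugap.

dedazugap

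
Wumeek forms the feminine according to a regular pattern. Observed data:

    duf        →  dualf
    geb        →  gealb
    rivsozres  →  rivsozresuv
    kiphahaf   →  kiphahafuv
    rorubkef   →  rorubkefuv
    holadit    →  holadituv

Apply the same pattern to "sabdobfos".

duf and kiphahaf both end in -f yet inflect differently (dualf, kiphahafuv), so the final letter is not what conditions the rule; the number of vowels is.
"sabdobfos" has 3 vowels. The stems with 3 vowels (rivsozres → rivsozresuv, kiphahaf → kiphahafuv, rorubkef → rorubkefuv) add -uv.
The other pattern: stems with 1 vowel insert -al- after the first vowel.
So sabdobfos → sabdobfosuv.

sabdobfosuv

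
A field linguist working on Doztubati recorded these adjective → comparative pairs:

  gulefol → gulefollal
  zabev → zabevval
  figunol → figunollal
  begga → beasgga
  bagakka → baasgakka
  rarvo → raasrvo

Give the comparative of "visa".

viassa

gulefol and rarvo both have last vowel 'o' yet inflect differently (gulefollal, raasrvo), so the last vowel is not what conditions the rule; whether the stem ends in a vowel or a consonant is.
"visa" ends in a vowel. The stems ending in a vowel (begga → beasgga, bagakka → baasgakka, rarvo → raasrvo) insert -as- after the first vowel.
The other pattern: stems ending in a consonant double the final consonant and add -al.
So visa → viassa.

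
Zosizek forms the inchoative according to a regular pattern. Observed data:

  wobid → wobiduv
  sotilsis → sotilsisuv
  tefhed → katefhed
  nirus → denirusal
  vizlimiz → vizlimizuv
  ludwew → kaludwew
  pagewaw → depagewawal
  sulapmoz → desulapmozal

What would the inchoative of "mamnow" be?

demamnowal

"mamnow" has last vowel 'o'. The one such stem in the data (sulapmoz → desulapmozal) adds de- … -al around the stem, so the same rule applies.
The other patterns: stems whose last vowel is 'e' add the prefix ka-; stems whose last vowel is 'i' add -uv.
So mamnow → demamnowal.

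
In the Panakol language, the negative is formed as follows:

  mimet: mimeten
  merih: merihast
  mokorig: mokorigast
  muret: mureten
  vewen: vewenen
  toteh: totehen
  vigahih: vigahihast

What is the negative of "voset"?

"voset" has last vowel 'e'. The stems whose last vowel is 'e' (vewen → vewenen, muret → mureten, mimet → mimeten) add -en.
So voset → voseten.

voseten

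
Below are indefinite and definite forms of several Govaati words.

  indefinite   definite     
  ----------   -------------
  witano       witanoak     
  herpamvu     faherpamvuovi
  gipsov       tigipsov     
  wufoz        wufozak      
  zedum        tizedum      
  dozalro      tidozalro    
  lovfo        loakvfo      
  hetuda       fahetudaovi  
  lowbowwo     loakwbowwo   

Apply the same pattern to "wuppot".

wuppotak

lowbowwo and witano both end in -o yet inflect differently (loakwbowwo, witanoak), so the final letter is not what conditions the rule; the first letter is.
"wuppot" begins with w-. The stems beginning with w- (witano → witanoak, wufoz → wufozak) add -ak.
The other patterns: stems beginning with l- insert -ak- after the first vowel; stems beginning with h- add fa- … -ovi around the stem; stems beginning with d-, g- or z- add the prefix ti-.
So wuppot → wuppotak.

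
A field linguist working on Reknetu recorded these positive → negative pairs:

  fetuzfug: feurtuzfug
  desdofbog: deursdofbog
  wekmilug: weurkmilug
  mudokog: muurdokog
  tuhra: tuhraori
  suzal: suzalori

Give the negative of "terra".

"terra" ends in -a. The one such stem in the data (tuhra → tuhraori) adds -ori, so the same rule applies.
The other pattern: stems ending in -g insert -ur- after the first vowel.
So terra → terraori.

terraori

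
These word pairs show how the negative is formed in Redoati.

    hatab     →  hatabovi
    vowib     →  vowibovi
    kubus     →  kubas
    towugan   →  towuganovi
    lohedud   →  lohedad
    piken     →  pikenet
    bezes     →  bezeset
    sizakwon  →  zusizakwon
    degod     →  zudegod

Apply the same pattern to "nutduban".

nutdubanovi

piken and sizakwon both end in -n yet inflect differently (pikenet, zusizakwon), so the final letter is not what conditions the rule; the last vowel is.
"nutduban" has last vowel 'a'. The stems whose last vowel is 'a' (towugan → towuganovi, hatab → hatabovi) add -ovi.
So nutduban → nutdubanovi.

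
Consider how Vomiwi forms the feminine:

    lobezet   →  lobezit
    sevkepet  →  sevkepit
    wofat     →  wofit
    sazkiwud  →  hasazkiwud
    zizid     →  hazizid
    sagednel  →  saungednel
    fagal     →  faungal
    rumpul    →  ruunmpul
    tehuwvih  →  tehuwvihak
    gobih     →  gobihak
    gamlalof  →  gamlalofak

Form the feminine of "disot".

lobezet and sagednel both have last vowel 'e' yet inflect differently (lobezit, saungednel), so the last vowel is not what conditions the rule; the final letter is.
"disot" ends in -t. The stems ending in -t (lobezet → lobezit, sevkepet → sevkepit, wofat → wofit) change the last vowel to 'i'.
The other patterns: stems ending in -d add the prefix ha-; stems ending in -l insert -un- after the first vowel; stems ending in -f or -h add -ak.
So disot → disit.

disit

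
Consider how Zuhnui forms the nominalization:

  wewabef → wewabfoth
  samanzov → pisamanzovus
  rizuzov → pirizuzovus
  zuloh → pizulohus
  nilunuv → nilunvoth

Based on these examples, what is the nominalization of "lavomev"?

lavomvoth

"lavomev" has last vowel 'e'. The one such stem in the data (wewabef → wewabfoth) deletes the last vowel and adds -oth (as does nilunuv), so the same rule applies.
The other pattern: stems whose last vowel is 'o' add pi- … -us around the stem.
So lavomev → lavomvoth.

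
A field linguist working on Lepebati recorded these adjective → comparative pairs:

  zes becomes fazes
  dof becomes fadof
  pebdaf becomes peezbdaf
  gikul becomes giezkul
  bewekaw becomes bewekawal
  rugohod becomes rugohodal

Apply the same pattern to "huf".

"huf" has 1 vowel. The stems with 1 vowel (zes → fazes, dof → fadof) add the prefix fa-.
The other patterns: stems with 2 vowels insert -ez- after the first vowel; stems with 3 vowels add -al.
So huf → fahuf.

fahuf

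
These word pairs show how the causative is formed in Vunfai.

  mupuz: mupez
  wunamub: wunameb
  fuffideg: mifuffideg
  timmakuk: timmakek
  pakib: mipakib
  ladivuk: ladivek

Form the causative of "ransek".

wunamub and pakib both end in -b yet inflect differently (wunameb, mipakib), so the final letter is not what conditions the rule; the last vowel is.
"ransek" has last vowel 'e'. The one such stem in the data (fuffideg → mifuffideg) adds the prefix mi-, so the same rule applies.
The other pattern: stems whose last vowel is 'u' change the last vowel to 'e'.
So ransek → miransek.

miransek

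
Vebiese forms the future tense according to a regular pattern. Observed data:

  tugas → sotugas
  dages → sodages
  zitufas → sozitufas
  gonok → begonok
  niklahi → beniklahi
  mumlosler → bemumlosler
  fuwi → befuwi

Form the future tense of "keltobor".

bekeltobor

"keltobor" ends in -r. The one such stem in the data (mumlosler → bemumlosler) adds the prefix be-, so the same rule applies.
So keltobor → bekeltobor.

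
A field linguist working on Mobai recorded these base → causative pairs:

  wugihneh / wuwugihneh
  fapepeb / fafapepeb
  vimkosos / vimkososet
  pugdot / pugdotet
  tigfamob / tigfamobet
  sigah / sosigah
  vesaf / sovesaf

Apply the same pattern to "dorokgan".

sodorokgan

fapepeb and tigfamob both end in -b yet inflect differently (fafapepeb, tigfamobet), so the final letter is not what conditions the rule; the last vowel is.
"dorokgan" has last vowel 'a'. The stems whose last vowel is 'a' (sigah → sosigah, vesaf → sovesaf) add the prefix so-.
So dorokgan → sodorokgan.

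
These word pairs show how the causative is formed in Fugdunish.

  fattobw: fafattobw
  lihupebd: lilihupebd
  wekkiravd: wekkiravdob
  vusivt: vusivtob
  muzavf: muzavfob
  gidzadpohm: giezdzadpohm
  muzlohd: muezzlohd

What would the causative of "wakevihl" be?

waezkevihl

muzlohd and wekkiravd both end in -d yet inflect differently (muezzlohd, wekkiravdob), so the final letter is not what conditions the rule; the second-to-last letter is.
"wakevihl" has second-to-last letter 'h'. The stems whose second-to-last letter is 'h' (gidzadpohm → giezdzadpohm, muzlohd → muezzlohd) insert -ez- after the first vowel.
The other patterns: stems whose second-to-last letter is 'v' add -ob; stems whose second-to-last letter is 'b' repeat the first consonant+vowel as a prefix.
So wakevihl → waezkevihl.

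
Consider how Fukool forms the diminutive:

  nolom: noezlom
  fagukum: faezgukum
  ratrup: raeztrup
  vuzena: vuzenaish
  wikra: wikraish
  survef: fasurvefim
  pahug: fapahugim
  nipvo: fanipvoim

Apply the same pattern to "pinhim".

pieznhim

fagukum and pahug both have last vowel 'u' yet inflect differently (faezgukum, fapahugim), so the last vowel is not what conditions the rule; the final letter is.
"pinhim" ends in -m. The stems ending in -m (nolom → noezlom, fagukum → faezgukum) insert -ez- after the first vowel.
So pinhim → pieznhim.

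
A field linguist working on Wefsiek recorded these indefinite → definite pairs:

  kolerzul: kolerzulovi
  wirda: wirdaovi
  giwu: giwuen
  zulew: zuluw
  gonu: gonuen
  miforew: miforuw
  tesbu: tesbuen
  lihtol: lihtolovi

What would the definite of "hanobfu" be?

hanobfuen

tesbu and kolerzul both have last vowel 'u' yet inflect differently (tesbuen, kolerzulovi), so the last vowel is not what conditions the rule; the final letter is.
"hanobfu" ends in -u. The stems ending in -u (tesbu → tesbuen, gonu → gonuen, giwu → giwuen) add -en.
So hanobfu → hanobfuen.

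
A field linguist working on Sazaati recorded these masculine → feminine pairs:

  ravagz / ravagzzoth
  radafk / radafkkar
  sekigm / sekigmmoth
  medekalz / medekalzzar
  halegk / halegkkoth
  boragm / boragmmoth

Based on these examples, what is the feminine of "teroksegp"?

teroksegppoth

ravagz and medekalz both end in -z yet inflect differently (ravagzzoth, medekalzzar), so the final letter is not what conditions the rule; the second-to-last letter is.
"teroksegp" has second-to-last letter 'g'. The stems whose second-to-last letter is 'g' (halegk → halegkkoth, sekigm → sekigmmoth, boragm → boragmmoth) double the final consonant and add -oth.
The other pattern: stems whose second-to-last letter is 'f' or 'l' double the final consonant and add -ar.
So teroksegp → teroksegppoth.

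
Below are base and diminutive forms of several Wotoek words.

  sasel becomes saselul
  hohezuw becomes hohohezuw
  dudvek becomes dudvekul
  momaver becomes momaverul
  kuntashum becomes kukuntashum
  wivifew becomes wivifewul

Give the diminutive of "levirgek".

wivifew and hohezuw both end in -w yet inflect differently (wivifewul, hohohezuw), so the final letter is not what conditions the rule; the last vowel is.
"levirgek" has last vowel 'e'. The stems whose last vowel is 'e' (dudvek → dudvekul, sasel → saselul, momaver → momaverul) add -ul.
The other pattern: stems whose last vowel is 'u' repeat the first consonant+vowel as a prefix.
So levirgek → levirgekul.

levirgekul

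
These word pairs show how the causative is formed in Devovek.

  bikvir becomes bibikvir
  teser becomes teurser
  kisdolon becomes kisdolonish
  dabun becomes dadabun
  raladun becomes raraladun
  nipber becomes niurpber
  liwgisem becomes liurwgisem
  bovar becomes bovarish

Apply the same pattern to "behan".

behanish

"behan" has last vowel 'a'. The one such stem in the data (bovar → bovarish) adds -ish, so the same rule applies.
The other patterns: stems whose last vowel is 'e' insert -ur- after the first vowel; stems whose last vowel is 'i' or 'u' repeat the first consonant+vowel as a prefix.
So behan → behanish.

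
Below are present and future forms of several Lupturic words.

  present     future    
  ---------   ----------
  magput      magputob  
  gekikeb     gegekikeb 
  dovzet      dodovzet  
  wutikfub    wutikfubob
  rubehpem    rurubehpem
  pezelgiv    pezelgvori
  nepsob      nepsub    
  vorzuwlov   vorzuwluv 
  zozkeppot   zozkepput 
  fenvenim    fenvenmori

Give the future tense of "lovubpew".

dovzet and zozkeppot both end in -t yet inflect differently (dodovzet, zozkepput), so the final letter is not what conditions the rule; the last vowel is.
"lovubpew" has last vowel 'e'. The stems whose last vowel is 'e' (dovzet → dodovzet, gekikeb → gegekikeb, rubehpem → rurubehpem) repeat the first consonant+vowel as a prefix.
The other patterns: stems whose last vowel is 'o' change the last vowel to 'u'; stems whose last vowel is 'i' delete the last vowel and add -ori; stems whose last vowel is 'u' add -ob.
So lovubpew → lolovubpew.

lolovubpew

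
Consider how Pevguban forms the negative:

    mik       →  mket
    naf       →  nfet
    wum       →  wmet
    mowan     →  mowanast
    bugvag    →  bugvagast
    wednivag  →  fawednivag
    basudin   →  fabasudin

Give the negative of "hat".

"hat" has 1 vowel. The stems with 1 vowel (mik → mket, naf → nfet, wum → wmet) delete the last vowel and add -et.
So hat → htet.

htet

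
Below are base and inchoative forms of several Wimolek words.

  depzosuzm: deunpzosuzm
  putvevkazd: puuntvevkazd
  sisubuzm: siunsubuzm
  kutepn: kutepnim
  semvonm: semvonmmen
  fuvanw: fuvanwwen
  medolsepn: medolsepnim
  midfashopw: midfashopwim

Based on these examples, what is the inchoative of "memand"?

memandden

midfashopw and fuvanw both end in -w yet inflect differently (midfashopwim, fuvanwwen), so the final letter is not what conditions the rule; the second-to-last letter is.
"memand" has second-to-last letter 'n'. The stems whose second-to-last letter is 'n' (fuvanw → fuvanwwen, semvonm → semvonmmen) double the final consonant and add -en.
The other patterns: stems whose second-to-last letter is 'z' insert -un- after the first vowel; stems whose second-to-last letter is 'p' add -im.
So memand → memandden.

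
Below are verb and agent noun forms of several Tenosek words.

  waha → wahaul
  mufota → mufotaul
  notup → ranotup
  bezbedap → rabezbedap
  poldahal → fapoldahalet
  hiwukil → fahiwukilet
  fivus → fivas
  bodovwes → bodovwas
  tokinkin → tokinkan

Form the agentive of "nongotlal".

waha and bezbedap both have last vowel 'a' yet inflect differently (wahaul, rabezbedap), so the last vowel is not what conditions the rule; the final letter is.
"nongotlal" ends in -l. The stems ending in -l (poldahal → fapoldahalet, hiwukil → fahiwukilet) add fa- … -et around the stem.
So nongotlal → fanongotlalet.

fanongotlalet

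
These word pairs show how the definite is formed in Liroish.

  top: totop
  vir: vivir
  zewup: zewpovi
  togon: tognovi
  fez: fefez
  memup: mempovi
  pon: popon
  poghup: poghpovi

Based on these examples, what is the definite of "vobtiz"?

vobtzovi

togon and pon both end in -n yet inflect differently (tognovi, popon), so the final letter is not what conditions the rule; the number of vowels is.
"vobtiz" has 2 vowels. The stems with 2 vowels (memup → mempovi, togon → tognovi, zewup → zewpovi) delete the last vowel and add -ovi.
So vobtiz → vobtzovi.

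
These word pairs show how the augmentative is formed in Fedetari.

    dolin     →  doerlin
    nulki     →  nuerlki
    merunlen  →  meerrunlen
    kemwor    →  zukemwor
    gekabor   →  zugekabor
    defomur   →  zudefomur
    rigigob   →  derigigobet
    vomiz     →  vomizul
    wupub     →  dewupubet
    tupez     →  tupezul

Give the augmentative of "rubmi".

"rubmi" ends in -i. The one such stem in the data (nulki → nuerlki) inserts -er- after the first vowel (as do merunlen, dolin), so the same rule applies.
The other patterns: stems ending in -b add de- … -et around the stem; stems ending in -z add -ul; stems ending in -r add the prefix zu-.
So rubmi → ruerbmi.

ruerbmi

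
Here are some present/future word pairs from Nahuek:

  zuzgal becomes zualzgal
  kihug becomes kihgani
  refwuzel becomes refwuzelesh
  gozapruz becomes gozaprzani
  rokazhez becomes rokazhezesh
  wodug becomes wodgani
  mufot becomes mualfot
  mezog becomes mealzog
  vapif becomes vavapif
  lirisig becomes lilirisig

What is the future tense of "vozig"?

vovozig

zuzgal and refwuzel both end in -l yet inflect differently (zualzgal, refwuzelesh), so the final letter is not what conditions the rule; the last vowel is.
"vozig" has last vowel 'i'. The stems whose last vowel is 'i' (lirisig → lilirisig, vapif → vavapif) repeat the first consonant+vowel as a prefix.
So vozig → vovozig.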